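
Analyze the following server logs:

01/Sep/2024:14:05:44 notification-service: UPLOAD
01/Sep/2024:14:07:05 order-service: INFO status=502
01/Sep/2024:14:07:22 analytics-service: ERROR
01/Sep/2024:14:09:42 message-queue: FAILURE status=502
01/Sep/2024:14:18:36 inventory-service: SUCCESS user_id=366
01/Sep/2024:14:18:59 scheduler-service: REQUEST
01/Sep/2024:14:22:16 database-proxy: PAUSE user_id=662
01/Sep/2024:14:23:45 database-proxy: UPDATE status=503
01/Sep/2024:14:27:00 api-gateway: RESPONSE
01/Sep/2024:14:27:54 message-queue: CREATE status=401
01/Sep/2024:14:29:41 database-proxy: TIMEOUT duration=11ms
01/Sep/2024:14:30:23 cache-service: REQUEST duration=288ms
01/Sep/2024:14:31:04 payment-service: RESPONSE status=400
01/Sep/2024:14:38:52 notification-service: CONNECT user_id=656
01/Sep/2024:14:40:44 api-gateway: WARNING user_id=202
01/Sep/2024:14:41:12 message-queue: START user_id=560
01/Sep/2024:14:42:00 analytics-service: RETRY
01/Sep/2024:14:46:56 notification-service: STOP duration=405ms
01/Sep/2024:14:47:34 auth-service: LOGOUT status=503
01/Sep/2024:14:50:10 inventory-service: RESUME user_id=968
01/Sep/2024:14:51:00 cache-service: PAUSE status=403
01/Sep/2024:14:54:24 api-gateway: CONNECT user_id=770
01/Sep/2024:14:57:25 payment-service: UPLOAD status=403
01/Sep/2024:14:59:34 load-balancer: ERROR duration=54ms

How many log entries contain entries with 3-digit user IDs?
7

To find matching entries:

1. Pattern to match: entries with 3-digit user IDs
2. Scan each log entry for the pattern
3. Count matches: 7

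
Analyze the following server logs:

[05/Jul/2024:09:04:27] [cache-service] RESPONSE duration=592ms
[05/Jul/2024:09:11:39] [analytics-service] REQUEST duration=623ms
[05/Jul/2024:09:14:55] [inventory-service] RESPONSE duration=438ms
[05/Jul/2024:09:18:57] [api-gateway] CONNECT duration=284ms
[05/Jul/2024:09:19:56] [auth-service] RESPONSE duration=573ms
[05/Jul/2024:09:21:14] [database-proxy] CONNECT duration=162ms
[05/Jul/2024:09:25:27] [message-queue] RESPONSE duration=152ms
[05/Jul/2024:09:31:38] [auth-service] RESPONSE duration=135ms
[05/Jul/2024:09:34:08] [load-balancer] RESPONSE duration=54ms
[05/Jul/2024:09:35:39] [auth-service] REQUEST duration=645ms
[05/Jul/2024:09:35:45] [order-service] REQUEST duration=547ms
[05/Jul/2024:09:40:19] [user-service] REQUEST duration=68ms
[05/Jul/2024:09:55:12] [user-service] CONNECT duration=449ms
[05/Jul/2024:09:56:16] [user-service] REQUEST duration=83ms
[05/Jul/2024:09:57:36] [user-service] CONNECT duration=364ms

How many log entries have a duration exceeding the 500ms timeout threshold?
5

To count timeouts:

1. Threshold: 500ms
2. Extract duration from each log entry
3. Count entries where duration > 500
4. Timeout count: 5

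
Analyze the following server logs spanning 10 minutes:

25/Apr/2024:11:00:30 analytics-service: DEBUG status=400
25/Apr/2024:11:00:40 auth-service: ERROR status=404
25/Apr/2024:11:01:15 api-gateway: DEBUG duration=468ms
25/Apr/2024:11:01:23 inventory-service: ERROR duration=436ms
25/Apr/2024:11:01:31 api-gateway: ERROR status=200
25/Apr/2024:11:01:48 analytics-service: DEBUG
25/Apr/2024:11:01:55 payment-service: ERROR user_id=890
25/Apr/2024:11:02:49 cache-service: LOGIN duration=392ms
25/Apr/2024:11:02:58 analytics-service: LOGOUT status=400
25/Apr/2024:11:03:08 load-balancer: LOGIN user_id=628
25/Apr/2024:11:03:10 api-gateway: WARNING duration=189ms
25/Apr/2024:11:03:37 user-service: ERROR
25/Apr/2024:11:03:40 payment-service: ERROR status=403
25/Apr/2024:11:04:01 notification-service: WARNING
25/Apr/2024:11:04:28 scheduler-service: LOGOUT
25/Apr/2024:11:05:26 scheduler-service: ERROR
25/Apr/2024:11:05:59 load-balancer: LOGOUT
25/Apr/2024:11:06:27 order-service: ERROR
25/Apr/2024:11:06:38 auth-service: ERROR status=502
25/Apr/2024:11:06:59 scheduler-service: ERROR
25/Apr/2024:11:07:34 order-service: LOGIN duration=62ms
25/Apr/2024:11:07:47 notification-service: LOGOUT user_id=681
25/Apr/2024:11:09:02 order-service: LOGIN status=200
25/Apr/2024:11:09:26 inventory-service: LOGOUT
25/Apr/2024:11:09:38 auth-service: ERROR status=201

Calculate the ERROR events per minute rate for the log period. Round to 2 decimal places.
1.1

To calculate the rate:

1. Count total ERROR events: 11
2. Total time period: 10 minutes
3. Rate = 11 / 10 = 1.1 events per minute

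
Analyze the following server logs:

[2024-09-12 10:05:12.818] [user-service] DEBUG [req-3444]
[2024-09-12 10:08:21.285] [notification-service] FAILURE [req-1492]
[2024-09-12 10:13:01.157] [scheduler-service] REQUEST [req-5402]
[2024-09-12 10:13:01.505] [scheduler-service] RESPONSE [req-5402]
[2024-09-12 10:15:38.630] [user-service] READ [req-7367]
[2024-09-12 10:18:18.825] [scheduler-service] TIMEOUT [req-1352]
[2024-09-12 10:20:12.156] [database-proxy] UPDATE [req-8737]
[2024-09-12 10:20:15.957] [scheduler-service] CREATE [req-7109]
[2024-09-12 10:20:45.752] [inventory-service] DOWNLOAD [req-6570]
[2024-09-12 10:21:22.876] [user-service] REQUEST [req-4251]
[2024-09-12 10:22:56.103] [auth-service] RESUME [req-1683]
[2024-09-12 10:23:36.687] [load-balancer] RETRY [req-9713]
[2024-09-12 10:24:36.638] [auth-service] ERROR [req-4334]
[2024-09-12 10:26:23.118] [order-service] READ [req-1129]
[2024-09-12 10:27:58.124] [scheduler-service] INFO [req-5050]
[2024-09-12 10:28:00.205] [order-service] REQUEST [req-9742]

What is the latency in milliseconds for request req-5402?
348

To calculate latency:

1. Find REQUEST with id req-5402: 2024-09-12 10:13:01.157
2. Find RESPONSE with id req-5402: 2024-09-12 10:13:01.505
3. Latency: 2024-09-12 10:13:01.505 - 2024-09-12 10:13:01.157 = 348ms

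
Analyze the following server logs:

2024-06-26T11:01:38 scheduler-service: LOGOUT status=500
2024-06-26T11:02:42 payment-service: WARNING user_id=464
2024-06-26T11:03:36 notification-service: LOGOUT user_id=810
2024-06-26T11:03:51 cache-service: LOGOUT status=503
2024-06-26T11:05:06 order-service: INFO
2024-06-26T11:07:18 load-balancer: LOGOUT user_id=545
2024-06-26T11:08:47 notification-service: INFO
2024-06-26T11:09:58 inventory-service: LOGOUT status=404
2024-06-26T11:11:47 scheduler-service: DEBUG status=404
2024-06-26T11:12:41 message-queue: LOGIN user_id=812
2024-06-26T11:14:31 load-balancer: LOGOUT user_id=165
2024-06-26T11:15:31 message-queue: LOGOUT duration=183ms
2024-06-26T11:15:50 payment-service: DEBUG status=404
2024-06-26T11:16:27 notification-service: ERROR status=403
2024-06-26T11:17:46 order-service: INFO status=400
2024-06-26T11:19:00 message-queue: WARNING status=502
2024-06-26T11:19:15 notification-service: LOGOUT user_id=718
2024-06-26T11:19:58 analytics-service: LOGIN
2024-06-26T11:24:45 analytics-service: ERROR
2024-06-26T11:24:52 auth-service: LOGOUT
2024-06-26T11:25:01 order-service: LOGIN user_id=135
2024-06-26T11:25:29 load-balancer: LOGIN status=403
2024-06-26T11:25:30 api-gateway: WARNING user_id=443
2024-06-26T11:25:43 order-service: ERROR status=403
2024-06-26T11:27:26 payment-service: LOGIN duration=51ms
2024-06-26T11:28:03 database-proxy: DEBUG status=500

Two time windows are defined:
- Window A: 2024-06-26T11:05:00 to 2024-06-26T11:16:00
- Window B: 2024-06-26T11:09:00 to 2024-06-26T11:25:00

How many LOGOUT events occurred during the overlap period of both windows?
3

To find overlap events:

1. Window A: 2024-06-26T11:05:00 to 2024-06-26T11:16:00
2. Window B: 2024-06-26T11:09:00 to 2024-06-26T11:25:00
3. Overlap period: 2024-06-26T11:09:00 to 2024-06-26T11:16:00
4. Count LOGOUT events in overlap: 3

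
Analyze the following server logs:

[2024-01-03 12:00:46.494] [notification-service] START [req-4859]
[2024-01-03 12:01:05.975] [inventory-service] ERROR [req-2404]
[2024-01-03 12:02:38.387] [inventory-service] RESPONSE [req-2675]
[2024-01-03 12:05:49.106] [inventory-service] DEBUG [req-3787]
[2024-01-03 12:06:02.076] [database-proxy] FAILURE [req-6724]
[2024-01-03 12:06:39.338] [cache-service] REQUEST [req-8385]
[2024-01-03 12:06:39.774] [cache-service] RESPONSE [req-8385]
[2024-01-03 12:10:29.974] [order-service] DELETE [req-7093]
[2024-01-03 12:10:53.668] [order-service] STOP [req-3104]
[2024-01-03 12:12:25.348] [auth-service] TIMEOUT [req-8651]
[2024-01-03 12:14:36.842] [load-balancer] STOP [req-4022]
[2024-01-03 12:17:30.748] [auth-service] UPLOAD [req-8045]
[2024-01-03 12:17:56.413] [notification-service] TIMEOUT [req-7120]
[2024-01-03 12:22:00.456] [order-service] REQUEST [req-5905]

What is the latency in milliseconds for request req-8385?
436

To calculate latency:

1. Find REQUEST with id req-8385: 2024-01-03 12:06:39.338
2. Find RESPONSE with id req-8385: 2024-01-03 12:06:39.774
3. Latency: 2024-01-03 12:06:39.774 - 2024-01-03 12:06:39.338 = 436ms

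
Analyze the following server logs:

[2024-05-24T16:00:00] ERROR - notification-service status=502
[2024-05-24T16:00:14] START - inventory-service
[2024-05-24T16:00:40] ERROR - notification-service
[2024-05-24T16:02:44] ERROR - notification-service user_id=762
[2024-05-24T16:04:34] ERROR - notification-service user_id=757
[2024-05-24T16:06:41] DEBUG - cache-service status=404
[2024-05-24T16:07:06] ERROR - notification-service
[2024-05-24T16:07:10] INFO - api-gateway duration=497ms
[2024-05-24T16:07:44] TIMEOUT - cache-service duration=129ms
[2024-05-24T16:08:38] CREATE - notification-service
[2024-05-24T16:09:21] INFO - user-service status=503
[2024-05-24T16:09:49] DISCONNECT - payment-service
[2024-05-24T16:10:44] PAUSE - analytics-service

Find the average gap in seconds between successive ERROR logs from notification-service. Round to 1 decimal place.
106.5

To calculate average interval:

1. Find all ERROR events for notification-service in order
2. Calculate time gaps between consecutive events
3. Compute mean of gaps: 426 / 4 = 106.5 seconds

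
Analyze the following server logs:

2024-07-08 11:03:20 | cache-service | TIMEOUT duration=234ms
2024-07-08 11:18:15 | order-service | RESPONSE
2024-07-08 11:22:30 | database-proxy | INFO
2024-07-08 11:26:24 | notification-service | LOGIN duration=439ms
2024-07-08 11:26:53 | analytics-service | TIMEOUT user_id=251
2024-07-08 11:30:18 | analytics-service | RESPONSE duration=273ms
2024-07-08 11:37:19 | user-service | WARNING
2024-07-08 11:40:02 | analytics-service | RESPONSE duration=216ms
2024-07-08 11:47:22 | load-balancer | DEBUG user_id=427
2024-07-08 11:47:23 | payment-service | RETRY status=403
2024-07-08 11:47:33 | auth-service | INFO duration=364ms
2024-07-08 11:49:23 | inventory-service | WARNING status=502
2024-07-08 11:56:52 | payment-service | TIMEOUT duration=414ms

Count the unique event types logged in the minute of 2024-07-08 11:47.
3

To count unique event types:

1. Filter events in the minute starting at 2024-07-08 11:47
2. Extract event types from matching entries
3. Count unique types: 3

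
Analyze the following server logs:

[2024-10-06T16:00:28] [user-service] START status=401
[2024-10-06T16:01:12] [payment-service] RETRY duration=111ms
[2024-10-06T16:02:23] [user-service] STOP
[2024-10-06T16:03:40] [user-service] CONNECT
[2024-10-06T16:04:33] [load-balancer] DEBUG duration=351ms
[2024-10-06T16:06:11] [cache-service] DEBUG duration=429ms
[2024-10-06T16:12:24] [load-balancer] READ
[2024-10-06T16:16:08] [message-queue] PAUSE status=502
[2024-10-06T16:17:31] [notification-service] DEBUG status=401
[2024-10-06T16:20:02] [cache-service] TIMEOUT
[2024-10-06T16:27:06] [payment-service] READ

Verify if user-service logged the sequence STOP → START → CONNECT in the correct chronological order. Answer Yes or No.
No

To verify sequence order:

1. Find all events in sequence STOP → START → CONNECT for user-service
2. Extract their timestamps
3. Check if timestamps are in ascending order
4. Result: No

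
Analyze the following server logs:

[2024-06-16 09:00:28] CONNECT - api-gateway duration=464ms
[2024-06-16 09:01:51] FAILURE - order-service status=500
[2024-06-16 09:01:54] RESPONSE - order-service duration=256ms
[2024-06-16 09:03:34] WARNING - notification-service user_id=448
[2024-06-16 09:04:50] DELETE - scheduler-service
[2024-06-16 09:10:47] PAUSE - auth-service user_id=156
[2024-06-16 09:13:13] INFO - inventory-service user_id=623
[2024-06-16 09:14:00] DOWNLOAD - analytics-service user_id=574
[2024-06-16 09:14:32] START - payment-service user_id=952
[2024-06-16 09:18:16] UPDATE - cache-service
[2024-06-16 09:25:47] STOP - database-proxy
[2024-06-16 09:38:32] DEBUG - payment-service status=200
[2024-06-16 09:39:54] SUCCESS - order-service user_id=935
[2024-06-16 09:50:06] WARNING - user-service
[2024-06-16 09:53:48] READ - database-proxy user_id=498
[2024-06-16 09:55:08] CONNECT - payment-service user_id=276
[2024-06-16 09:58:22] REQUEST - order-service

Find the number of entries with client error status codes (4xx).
0

To find matching entries:

1. Pattern to match: client error status codes (4xx)
2. Scan each log entry for the pattern
3. Count matches: 0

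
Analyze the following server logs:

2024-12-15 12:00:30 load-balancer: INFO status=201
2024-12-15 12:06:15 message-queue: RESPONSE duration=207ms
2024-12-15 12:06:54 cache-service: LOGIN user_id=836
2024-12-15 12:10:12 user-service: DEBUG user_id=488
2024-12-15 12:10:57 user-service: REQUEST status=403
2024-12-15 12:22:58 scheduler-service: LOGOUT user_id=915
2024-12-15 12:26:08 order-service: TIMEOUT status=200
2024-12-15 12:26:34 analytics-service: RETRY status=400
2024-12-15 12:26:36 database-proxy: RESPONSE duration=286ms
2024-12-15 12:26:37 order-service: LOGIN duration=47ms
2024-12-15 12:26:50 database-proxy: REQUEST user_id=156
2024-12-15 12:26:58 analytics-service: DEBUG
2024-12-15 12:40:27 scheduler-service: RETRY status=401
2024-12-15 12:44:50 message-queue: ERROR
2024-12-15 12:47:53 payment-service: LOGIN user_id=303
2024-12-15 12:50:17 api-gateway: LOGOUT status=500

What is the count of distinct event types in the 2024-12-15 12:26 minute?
6

To count unique event types:

1. Filter events in the minute starting at 2024-12-15 12:26
2. Extract event types from matching entries
3. Count unique types: 6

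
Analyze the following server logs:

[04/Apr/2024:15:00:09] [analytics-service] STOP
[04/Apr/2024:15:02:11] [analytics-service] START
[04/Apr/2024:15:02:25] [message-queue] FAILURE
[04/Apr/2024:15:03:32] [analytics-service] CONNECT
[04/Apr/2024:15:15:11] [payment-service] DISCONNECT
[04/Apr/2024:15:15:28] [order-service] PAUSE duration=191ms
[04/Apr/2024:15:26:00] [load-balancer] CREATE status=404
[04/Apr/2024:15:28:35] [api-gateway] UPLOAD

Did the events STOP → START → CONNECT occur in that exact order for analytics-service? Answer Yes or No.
Yes

To verify sequence order:

1. Find all events in sequence STOP → START → CONNECT for analytics-service
2. Extract their timestamps
3. Check if timestamps are in ascending order
4. Result: Yes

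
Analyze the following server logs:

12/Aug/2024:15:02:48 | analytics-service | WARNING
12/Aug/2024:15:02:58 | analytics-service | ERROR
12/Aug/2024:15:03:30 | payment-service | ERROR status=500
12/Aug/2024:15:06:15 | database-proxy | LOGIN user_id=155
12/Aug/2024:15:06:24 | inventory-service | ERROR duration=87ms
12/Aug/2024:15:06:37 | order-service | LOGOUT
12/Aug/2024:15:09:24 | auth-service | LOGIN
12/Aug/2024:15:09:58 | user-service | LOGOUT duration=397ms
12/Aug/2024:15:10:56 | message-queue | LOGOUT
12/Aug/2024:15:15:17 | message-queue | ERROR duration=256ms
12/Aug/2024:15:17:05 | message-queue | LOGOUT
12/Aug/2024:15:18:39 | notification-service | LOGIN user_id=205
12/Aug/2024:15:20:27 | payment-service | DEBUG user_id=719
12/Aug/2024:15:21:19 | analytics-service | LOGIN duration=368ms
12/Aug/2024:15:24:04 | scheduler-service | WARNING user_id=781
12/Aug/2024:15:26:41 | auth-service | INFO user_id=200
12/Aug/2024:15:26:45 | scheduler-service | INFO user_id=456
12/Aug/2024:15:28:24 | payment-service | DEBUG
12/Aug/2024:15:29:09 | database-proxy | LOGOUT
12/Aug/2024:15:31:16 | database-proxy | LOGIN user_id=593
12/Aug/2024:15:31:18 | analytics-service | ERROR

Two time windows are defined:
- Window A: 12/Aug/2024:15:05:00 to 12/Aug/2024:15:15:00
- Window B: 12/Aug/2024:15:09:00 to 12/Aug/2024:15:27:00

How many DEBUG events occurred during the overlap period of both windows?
0

To find overlap events:

1. Window A: 12/Aug/2024:15:05:00 to 12/Aug/2024:15:15:00
2. Window B: 12/Aug/2024:15:09:00 to 12/Aug/2024:15:27:00
3. Overlap period: 12/Aug/2024:15:09:00 to 12/Aug/2024:15:15:00
4. Count DEBUG events in overlap: 0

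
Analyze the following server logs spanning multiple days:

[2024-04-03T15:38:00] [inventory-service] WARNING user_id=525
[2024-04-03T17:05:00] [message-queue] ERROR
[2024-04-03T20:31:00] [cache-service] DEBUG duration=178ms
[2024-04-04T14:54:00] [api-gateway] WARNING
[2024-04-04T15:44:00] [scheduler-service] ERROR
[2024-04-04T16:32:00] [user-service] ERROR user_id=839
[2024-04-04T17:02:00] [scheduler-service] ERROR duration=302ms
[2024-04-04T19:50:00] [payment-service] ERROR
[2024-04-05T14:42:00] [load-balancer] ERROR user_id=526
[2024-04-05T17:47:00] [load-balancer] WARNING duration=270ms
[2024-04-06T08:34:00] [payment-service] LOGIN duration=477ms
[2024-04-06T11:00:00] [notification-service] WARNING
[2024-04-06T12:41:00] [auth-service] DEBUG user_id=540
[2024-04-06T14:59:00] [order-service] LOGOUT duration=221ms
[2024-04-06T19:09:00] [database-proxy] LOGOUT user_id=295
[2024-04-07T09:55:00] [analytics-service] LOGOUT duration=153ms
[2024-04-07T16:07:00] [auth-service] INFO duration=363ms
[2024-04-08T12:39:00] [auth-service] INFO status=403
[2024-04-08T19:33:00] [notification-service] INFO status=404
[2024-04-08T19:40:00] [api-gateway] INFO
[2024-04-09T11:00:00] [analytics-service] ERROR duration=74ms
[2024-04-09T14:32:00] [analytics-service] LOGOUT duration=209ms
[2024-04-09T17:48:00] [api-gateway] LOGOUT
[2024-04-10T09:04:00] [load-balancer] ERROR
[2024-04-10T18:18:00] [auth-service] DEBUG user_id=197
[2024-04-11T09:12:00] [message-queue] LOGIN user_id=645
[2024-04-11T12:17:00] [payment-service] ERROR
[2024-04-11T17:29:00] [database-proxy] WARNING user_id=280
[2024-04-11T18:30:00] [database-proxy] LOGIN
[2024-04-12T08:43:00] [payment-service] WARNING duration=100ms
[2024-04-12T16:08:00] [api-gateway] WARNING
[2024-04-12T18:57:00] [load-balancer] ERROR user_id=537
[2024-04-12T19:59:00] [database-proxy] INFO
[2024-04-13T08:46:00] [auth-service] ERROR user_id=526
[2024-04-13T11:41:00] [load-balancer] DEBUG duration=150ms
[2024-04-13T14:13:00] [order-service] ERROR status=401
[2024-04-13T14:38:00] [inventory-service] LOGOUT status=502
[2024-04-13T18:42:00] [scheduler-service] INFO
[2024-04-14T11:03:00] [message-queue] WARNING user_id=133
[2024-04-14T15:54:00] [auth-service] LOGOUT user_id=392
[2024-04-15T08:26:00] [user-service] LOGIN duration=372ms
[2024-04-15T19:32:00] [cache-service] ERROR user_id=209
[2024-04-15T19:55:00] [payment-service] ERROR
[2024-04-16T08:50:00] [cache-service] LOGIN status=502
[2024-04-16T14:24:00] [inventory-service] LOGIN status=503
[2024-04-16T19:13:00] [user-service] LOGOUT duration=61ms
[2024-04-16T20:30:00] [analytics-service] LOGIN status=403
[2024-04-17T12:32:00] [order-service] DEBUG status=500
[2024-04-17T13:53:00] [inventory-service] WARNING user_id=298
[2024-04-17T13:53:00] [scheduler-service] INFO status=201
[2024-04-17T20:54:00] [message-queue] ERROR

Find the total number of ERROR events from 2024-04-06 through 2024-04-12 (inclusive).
4

To filter by date range:

1. Date range: 2024-04-06 through 2024-04-12, both dates inclusive
2. Filter for ERROR events whose date falls in this range
3. Count matching events: 4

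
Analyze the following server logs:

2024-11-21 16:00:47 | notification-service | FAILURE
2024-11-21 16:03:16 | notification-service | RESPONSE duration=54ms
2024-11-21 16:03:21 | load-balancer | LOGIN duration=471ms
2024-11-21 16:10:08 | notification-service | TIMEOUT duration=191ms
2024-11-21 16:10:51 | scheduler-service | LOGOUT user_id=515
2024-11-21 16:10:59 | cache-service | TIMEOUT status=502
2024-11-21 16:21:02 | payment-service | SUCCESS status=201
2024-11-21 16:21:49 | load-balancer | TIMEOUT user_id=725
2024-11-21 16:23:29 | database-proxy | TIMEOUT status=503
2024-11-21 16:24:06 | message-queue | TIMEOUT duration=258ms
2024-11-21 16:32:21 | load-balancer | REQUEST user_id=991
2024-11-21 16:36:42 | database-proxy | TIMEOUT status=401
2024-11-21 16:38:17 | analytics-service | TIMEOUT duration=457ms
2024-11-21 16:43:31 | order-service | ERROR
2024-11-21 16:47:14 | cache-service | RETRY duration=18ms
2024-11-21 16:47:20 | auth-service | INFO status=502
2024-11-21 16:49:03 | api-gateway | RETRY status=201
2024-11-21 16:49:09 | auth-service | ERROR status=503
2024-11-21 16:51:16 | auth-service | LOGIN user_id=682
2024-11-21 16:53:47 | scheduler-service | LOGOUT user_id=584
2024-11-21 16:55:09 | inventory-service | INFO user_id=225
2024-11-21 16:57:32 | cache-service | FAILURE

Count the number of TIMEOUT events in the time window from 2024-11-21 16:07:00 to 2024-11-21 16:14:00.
2

To count events in the time window:

1. Window boundaries: 2024-11-21 16:07:00 to 2024-11-21 16:14:00
2. Filter for TIMEOUT events within this window
3. Count matching events: 2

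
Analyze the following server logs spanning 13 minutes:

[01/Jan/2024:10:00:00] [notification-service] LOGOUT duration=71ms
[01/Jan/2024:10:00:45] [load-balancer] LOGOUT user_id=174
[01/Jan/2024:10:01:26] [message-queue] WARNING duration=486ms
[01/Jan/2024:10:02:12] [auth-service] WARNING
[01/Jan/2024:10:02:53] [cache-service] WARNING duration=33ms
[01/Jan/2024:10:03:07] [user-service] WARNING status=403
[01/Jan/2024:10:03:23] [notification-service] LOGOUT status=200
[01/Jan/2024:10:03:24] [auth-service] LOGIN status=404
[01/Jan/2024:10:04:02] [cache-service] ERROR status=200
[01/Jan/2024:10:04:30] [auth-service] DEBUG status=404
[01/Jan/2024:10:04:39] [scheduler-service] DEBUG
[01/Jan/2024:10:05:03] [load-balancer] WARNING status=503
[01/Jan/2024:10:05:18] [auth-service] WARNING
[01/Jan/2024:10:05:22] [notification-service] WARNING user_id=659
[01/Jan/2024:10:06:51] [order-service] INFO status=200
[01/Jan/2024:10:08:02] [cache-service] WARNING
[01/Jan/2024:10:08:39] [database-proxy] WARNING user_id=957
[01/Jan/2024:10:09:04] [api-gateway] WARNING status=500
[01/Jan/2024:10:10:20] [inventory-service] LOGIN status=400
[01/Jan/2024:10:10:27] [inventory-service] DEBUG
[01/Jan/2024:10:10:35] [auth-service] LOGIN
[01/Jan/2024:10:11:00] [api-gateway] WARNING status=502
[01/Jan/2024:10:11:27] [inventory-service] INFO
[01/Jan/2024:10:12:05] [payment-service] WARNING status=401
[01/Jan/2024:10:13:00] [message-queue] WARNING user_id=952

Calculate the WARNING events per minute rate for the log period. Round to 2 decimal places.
1.0

To calculate the rate:

1. Count total WARNING events: 13
2. Total time period: 13 minutes
3. Rate = 13 / 13 = 1.0 events per minute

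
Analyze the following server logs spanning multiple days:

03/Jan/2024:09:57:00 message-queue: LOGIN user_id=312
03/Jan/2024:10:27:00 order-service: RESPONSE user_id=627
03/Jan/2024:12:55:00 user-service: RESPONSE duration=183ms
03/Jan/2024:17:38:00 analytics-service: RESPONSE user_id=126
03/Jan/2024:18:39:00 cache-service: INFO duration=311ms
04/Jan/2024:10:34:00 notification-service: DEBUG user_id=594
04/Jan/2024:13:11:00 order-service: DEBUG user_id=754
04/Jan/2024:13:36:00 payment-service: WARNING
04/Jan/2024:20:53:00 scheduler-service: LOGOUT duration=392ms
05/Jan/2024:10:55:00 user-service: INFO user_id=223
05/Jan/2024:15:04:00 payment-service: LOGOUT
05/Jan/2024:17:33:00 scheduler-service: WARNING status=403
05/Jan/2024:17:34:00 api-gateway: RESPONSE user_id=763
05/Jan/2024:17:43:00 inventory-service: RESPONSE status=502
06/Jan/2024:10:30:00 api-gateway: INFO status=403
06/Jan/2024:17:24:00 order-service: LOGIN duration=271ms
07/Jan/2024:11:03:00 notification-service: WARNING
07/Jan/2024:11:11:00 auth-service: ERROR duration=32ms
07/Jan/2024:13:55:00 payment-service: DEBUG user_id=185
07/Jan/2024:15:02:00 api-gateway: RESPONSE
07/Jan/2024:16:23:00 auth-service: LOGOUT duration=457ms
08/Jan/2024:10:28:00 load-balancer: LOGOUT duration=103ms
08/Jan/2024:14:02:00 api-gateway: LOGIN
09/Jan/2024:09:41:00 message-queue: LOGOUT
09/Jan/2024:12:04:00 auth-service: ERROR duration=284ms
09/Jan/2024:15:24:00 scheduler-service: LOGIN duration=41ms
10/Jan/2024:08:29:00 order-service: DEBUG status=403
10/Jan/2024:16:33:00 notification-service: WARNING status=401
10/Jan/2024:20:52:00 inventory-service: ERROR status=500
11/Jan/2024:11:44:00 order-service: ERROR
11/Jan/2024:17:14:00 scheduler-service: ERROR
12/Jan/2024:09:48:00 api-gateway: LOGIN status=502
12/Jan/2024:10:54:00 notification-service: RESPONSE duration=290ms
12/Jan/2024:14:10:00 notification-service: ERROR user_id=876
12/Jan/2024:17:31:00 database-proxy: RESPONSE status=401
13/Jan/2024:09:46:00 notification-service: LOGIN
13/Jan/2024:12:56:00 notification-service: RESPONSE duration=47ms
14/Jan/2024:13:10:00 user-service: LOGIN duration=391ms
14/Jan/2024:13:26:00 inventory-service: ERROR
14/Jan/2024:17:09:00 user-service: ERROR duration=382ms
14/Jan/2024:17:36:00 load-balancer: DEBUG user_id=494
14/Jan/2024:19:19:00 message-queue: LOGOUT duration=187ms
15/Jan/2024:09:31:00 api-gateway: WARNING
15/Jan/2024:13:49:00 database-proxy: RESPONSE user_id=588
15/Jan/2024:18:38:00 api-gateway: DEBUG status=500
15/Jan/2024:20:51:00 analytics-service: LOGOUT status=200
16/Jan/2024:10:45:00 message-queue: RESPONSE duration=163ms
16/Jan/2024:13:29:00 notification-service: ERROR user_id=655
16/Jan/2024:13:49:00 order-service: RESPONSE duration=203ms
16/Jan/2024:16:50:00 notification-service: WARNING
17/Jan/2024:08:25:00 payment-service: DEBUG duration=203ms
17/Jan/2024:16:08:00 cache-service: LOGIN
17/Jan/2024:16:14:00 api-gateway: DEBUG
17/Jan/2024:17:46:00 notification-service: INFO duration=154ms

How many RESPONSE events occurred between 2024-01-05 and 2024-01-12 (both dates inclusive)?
5

To filter by date range:

1. Date range: 2024-01-05 through 2024-01-12, both dates inclusive
2. Filter for RESPONSE events whose date falls in this range
3. Count matching events: 5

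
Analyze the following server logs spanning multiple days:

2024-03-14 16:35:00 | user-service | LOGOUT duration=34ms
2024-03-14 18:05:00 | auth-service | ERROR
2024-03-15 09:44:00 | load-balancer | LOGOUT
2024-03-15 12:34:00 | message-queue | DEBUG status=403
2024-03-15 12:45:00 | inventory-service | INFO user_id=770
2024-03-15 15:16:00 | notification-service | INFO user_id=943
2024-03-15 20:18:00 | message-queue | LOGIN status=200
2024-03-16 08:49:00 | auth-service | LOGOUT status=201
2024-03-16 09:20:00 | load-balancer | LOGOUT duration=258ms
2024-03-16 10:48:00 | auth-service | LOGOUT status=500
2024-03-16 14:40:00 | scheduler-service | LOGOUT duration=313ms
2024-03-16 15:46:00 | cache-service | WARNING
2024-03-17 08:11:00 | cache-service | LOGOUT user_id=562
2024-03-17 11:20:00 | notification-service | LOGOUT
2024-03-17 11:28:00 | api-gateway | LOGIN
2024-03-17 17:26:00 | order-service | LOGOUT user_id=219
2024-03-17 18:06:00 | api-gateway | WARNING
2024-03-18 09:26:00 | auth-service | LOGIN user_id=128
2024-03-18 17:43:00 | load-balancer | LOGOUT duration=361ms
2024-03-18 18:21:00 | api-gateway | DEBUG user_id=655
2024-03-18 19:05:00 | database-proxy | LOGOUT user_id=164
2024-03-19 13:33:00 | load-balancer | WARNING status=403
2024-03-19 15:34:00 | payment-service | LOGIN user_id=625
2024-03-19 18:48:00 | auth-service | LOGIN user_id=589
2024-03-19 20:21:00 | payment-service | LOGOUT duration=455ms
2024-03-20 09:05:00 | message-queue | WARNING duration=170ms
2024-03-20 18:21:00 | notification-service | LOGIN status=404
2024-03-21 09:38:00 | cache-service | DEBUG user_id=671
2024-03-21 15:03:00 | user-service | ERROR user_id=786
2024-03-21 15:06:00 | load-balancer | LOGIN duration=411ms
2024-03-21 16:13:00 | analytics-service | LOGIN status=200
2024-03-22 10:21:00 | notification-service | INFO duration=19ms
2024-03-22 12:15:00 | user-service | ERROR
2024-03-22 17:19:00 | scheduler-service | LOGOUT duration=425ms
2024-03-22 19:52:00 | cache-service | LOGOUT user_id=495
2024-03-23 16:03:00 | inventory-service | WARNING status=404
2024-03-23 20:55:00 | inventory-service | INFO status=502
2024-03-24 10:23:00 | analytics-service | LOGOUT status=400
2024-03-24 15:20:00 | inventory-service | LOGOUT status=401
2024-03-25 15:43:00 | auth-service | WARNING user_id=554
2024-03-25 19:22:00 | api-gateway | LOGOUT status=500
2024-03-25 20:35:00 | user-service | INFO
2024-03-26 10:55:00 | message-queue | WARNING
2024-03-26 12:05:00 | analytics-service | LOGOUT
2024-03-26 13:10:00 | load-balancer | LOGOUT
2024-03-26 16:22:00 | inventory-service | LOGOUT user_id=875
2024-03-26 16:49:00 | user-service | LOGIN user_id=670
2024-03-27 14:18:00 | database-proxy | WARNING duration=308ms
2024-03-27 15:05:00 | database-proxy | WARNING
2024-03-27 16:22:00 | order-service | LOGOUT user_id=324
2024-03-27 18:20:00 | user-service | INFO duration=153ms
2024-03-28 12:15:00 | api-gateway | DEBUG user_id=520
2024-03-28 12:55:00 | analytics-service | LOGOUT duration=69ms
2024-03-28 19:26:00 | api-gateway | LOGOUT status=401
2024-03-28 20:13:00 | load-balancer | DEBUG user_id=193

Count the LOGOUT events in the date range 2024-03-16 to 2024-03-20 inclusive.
10

To filter by date range:

1. Date range: 2024-03-16 through 2024-03-20, both dates inclusive
2. Filter for LOGOUT events whose date falls in this range
3. Count matching events: 10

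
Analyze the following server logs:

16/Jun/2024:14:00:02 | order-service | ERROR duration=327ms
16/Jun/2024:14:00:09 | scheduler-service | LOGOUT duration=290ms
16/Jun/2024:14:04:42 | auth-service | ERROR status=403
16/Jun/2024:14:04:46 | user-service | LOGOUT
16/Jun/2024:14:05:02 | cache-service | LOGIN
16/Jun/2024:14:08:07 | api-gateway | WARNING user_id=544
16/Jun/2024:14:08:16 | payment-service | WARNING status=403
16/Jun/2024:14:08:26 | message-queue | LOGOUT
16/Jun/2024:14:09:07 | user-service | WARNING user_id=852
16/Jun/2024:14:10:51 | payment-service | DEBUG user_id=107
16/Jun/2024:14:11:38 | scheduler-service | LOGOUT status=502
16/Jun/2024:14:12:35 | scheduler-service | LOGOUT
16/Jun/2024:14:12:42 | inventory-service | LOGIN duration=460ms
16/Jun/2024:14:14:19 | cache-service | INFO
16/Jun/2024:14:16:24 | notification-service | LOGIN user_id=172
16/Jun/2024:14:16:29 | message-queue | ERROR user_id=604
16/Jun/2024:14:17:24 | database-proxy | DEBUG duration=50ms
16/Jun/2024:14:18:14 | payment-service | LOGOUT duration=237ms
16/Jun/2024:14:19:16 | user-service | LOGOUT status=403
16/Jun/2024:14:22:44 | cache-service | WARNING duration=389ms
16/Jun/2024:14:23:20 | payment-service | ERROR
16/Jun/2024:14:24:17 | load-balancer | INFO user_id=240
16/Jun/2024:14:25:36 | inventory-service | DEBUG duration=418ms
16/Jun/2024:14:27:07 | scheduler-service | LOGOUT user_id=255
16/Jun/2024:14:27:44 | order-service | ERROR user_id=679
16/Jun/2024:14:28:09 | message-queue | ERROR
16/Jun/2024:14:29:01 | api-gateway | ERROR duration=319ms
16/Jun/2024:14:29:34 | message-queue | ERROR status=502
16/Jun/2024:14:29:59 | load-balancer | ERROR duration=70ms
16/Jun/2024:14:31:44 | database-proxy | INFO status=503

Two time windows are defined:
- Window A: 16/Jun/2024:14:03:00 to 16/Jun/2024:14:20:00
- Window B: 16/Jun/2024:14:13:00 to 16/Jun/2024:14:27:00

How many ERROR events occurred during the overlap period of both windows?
1

To find overlap events:

1. Window A: 16/Jun/2024:14:03:00 to 16/Jun/2024:14:20:00
2. Window B: 16/Jun/2024:14:13:00 to 16/Jun/2024:14:27:00
3. Overlap period: 16/Jun/2024:14:13:00 to 16/Jun/2024:14:20:00
4. Count ERROR events in overlap: 1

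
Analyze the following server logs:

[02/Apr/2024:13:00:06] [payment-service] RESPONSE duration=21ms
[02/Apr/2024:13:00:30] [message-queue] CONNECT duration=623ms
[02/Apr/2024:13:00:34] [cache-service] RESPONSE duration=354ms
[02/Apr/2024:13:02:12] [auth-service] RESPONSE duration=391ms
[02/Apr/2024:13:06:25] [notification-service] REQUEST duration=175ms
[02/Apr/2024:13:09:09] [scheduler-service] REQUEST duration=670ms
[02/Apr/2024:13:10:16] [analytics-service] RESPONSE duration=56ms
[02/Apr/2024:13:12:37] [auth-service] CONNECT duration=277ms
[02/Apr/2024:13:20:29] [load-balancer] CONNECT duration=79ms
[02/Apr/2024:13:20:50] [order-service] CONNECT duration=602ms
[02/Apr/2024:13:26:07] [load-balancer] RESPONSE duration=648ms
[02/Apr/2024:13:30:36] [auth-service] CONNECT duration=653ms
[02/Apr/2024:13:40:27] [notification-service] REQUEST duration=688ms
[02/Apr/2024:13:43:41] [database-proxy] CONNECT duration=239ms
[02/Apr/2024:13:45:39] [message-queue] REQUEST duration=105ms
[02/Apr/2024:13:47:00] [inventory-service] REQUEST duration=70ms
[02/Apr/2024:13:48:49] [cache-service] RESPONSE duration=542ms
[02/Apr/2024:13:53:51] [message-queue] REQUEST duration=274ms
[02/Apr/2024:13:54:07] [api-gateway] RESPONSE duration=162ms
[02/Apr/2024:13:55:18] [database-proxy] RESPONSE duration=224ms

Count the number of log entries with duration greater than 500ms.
7

To count timeouts:

1. Threshold: 500ms
2. Extract duration from each log entry
3. Count entries where duration > 500
4. Timeout count: 7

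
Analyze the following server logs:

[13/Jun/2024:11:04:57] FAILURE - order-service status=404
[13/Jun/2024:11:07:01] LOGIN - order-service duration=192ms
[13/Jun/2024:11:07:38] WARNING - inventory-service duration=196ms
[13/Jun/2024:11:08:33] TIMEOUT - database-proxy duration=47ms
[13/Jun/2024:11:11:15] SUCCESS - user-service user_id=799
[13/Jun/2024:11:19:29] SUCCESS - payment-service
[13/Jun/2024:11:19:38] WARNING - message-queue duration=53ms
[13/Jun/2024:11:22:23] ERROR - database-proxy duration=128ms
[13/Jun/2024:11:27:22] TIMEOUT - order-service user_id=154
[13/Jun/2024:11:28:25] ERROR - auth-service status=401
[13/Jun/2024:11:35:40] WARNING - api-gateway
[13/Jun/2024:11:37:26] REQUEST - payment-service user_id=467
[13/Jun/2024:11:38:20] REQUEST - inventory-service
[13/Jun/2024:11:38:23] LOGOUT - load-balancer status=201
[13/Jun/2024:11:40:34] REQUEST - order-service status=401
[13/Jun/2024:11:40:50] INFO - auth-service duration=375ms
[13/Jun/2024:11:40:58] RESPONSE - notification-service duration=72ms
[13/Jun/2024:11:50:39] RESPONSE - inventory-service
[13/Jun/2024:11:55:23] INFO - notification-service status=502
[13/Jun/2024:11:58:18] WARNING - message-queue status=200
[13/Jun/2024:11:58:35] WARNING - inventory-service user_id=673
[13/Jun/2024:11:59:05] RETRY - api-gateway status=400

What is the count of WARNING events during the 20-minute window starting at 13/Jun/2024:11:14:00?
1

To count events in the time window:

1. Window boundaries: 13/Jun/2024:11:14:00 to 13/Jun/2024:11:34:00
2. Filter for WARNING events within this window
3. Count matching events: 1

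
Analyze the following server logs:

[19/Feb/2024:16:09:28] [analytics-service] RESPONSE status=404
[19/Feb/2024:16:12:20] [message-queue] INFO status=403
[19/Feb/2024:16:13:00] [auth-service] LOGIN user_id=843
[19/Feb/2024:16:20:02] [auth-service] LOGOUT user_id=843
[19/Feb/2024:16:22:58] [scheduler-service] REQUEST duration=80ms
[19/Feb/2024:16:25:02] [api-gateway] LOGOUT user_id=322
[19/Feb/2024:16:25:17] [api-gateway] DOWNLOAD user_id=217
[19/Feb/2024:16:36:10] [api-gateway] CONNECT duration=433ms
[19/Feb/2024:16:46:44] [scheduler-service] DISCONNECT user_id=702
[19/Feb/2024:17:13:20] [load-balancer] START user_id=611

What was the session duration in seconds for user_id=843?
422

To calculate session duration:

1. Find LOGIN event for user_id=843: 19/Feb/2024:16:13:00
2. Find LOGOUT event for user_id=843: 19/Feb/2024:16:20:02
3. Session duration: 19/Feb/2024:16:20:02 - 19/Feb/2024:16:13:00 = 422 seconds (7 minutes)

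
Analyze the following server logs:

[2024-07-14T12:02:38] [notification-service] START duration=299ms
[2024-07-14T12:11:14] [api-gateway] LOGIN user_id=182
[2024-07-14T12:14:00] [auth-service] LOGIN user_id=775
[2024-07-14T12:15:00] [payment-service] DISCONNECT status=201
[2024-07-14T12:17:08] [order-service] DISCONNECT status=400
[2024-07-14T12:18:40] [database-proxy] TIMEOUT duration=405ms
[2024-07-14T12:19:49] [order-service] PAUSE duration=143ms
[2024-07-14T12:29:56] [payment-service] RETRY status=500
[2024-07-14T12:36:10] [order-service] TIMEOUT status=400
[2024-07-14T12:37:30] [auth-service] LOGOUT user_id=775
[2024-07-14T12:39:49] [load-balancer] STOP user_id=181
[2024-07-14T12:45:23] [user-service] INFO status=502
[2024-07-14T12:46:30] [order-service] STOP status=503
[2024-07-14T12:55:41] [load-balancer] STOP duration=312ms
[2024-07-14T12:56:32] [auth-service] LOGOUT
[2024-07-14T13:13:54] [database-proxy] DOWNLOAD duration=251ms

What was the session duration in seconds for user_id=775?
1410

To calculate session duration:

1. Find LOGIN event for user_id=775: 2024-07-14T12:14:00
2. Find LOGOUT event for user_id=775: 2024-07-14T12:37:30
3. Session duration: 2024-07-14T12:37:30 - 2024-07-14T12:14:00 = 1410 seconds (23 minutes)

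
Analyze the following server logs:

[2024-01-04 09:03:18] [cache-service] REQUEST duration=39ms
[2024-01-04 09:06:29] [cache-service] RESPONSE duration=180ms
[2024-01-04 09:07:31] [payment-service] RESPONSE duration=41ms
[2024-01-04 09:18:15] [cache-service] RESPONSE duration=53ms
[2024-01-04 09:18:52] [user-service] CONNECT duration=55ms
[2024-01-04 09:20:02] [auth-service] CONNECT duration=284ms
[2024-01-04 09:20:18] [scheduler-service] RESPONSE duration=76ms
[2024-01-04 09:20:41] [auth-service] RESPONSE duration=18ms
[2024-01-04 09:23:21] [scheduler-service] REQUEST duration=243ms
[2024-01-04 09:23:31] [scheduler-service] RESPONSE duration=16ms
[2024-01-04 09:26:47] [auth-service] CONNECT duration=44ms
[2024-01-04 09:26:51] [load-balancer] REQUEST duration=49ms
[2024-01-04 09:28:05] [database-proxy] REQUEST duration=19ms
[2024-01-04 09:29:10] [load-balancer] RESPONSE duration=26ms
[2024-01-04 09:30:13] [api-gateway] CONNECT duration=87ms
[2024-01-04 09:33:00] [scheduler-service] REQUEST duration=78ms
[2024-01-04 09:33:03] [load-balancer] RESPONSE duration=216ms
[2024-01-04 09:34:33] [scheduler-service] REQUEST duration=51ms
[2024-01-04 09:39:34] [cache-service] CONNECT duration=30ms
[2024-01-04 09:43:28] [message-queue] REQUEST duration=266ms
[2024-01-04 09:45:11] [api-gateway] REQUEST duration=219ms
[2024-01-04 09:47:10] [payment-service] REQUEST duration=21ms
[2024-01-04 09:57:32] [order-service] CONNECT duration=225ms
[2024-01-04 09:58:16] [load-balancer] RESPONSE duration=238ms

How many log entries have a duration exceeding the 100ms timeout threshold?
8

To count timeouts:

1. Threshold: 100ms
2. Extract duration from each log entry
3. Count entries where duration > 100
4. Timeout count: 8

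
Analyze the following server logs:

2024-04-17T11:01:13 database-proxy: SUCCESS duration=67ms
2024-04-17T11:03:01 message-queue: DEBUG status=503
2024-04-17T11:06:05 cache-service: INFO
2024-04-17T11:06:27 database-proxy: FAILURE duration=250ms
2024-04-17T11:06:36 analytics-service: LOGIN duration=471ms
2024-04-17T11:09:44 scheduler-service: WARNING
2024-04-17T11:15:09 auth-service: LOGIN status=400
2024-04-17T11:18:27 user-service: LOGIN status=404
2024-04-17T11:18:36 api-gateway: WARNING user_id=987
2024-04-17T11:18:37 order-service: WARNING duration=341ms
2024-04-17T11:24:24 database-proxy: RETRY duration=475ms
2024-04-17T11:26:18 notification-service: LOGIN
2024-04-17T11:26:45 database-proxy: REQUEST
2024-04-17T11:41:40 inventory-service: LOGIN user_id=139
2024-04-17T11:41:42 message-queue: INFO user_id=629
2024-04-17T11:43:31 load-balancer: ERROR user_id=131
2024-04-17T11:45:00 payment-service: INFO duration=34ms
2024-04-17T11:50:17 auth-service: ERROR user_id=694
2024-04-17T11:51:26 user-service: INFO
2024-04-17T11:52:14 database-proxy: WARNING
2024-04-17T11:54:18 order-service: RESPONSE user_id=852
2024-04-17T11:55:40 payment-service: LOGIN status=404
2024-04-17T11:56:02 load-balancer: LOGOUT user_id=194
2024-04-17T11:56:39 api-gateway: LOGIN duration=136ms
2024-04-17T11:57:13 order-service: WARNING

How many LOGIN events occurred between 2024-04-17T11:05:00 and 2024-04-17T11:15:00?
1

To count events in the time window:

1. Window boundaries: 2024-04-17T11:05:00 to 2024-04-17T11:15:00
2. Filter for LOGIN events within this window
3. Count matching events: 1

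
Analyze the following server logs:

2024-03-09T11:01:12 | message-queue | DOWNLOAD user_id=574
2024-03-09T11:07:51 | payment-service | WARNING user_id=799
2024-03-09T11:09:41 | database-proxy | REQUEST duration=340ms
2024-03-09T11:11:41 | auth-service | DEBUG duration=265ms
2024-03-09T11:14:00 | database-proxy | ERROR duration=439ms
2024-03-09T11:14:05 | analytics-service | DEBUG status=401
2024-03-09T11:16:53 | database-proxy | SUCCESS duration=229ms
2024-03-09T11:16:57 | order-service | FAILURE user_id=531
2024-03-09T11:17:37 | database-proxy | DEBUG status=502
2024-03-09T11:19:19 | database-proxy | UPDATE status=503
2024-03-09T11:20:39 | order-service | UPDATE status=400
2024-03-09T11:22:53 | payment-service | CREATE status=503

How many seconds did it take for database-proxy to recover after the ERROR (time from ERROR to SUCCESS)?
173

To calculate recovery time:

1. Find ERROR event for database-proxy: 2024-03-09T11:14:00
2. Find next SUCCESS event for database-proxy: 2024-03-09T11:16:53
3. Recovery time: 2024-03-09T11:16:53 - 2024-03-09T11:14:00 = 173 seconds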